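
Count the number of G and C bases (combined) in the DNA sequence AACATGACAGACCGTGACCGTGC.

Counting bases: C=7, T=3, G=6, A=7
Total G or C: 6 + 7 = 13

13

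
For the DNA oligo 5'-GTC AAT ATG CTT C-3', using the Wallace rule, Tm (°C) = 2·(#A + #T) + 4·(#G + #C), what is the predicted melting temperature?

36°C

Counting bases: C=3, G=2, A=3, T=5
So N_AT = 8 and N_GC = 5.
Tm = 2×8 + 4×5 = 36°C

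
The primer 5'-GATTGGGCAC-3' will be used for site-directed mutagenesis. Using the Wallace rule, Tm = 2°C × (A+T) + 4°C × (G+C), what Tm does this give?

Counting bases: A=2, T=2, G=4, C=2
So N_AT = 4 and N_GC = 6.
Tm = 2×4 + 4×6 = 32°C

32°C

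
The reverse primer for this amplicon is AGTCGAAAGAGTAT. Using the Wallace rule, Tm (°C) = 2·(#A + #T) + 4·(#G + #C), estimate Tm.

C=1, G=4, T=3, A=6
AT pairs contribute 9, GC pairs contribute 5.
Tm = 4·5 + 2·9 = 20 + 18 = 38°C

38°C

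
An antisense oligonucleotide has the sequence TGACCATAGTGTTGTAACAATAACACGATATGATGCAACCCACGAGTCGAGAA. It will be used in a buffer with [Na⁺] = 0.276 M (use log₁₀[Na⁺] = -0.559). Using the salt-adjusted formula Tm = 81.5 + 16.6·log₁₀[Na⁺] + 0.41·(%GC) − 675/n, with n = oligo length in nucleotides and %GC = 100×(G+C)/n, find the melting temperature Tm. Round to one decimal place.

76.5°C

Length n = 53. G=11, T=11, A=20, C=11
G+C = 22, so %GC = 22/53 × 100 = 41.509%
Salt term: 16.6 × (-0.559) = -9.279
GC term: 0.41 × 41.509 = 17.019; length term: −675/53 = −12.736
Tm = 81.5 + (-9.279) + 17.019 − 12.736 = 76.504 → 76.5°C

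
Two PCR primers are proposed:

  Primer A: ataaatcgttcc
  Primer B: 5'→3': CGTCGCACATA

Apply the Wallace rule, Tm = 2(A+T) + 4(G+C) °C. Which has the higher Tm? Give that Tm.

Primer A: A+T=8, G+C=4 → Tm = 2(8)+4(4) = 32°C
Primer B: A+T=5, G+C=6 → Tm = 2(5)+4(6) = 34°C
32°C vs 34°C → primer B is higher.

Primer B, 34°C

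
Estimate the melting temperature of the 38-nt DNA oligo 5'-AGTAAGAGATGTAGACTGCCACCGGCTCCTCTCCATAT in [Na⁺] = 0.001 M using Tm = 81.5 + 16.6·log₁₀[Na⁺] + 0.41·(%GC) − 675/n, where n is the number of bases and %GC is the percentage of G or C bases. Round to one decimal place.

Length n = 38. Base counts: G=8, A=10, C=11, T=9
G+C = 19, so %GC = 19/38 × 100 = 50%
Salt term: 16.6 × (-3) = -49.8
GC term: 0.41 × 50 = 20.5; length term: −675/38 = −17.763
Tm = 81.5 + (-49.8) + 20.5 − 17.763 = 34.437 → 34.4°C

34.4°C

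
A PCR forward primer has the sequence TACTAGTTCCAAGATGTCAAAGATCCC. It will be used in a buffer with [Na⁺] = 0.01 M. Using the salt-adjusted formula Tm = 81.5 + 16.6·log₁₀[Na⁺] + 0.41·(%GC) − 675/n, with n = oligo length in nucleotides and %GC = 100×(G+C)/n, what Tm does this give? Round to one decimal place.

Length n = 27. G=4, C=7, T=7, A=9
G+C = 11, so %GC = 11/27 × 100 = 40.741%
Salt term: 16.6 × (-2) = -33.2
GC term: 0.41 × 40.741 = 16.704; length term: −675/27 = −25
Tm = 81.5 + (-33.2) + 16.704 − 25 = 40.004 → 40.0°C

40.0°C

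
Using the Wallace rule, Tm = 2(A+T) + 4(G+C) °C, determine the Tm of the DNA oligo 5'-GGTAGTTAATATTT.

34°C

Base counts: G=3, A=4, T=7, C=0
So N_AT = 11 and N_GC = 3.
Tm = 2(11) + 4(3) = 22 + 12 = 34°C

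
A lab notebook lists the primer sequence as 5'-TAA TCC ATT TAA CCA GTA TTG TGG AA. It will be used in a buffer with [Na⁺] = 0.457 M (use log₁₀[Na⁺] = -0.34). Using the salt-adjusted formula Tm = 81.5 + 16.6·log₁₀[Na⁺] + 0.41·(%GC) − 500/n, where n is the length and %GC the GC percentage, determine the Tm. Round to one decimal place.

69.2°C

Length n = 26. C=4, T=9, G=4, A=9
G+C = 8, so %GC = 8/26 × 100 = 30.769%
Salt term: 16.6 × (-0.34) = -5.644
GC term: 0.41 × 30.769 = 12.615; length term: −500/26 = −19.231
Tm = 81.5 + (-5.644) + 12.615 − 19.231 = 69.24 → 69.2°C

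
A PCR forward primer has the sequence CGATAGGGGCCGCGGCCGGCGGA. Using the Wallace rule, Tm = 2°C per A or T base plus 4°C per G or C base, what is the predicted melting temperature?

84°C

C=7, G=12, T=1, A=3
AT pairs contribute 4, GC pairs contribute 19.
Tm = 2(4) + 4(19) = 8 + 76 = 84°C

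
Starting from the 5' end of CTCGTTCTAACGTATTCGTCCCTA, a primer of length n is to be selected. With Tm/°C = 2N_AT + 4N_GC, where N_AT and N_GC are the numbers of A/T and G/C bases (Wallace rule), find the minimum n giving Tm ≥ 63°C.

n = 22

First 21 bases: CTCGTTCTAACGTATTCGTCC → Tm = 62°C (< 63°C)
First 22 bases: CTCGTTCTAACGTATTCGTCCC → Tm = 66°C (≥ 63°C)
Each additional base adds 2°C (A/T) or 4°C (G/C), so Tm is non-decreasing in n; n = 22 is the first length to reach 63°C.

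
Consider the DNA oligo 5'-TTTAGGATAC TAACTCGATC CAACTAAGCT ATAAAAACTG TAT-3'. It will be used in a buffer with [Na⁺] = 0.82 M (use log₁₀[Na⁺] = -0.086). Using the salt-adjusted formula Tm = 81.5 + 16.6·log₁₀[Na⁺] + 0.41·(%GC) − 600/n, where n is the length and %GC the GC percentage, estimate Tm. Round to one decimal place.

Length n = 43. G=5, A=17, T=13, C=8
G+C = 13, so %GC = 13/43 × 100 = 30.233%
Salt term: 16.6 × (-0.086) = -1.428
GC term: 0.41 × 30.233 = 12.396; length term: −600/43 = −13.953
Tm = 81.5 + (-1.428) + 12.396 − 13.953 = 78.515 → 78.5°C

78.5°C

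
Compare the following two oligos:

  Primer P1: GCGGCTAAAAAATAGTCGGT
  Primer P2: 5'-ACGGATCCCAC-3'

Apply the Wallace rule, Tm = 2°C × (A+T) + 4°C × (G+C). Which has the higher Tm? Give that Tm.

Primer P1: A+T=11, G+C=9 → Tm = 2(11)+4(9) = 58°C
Primer P2: A+T=4, G+C=7 → Tm = 2(4)+4(7) = 36°C
58°C vs 36°C → primer P1 is higher.

Primer P1, 58°C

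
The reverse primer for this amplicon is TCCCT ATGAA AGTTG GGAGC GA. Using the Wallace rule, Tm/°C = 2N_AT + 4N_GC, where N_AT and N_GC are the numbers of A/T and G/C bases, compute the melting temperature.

Counting bases: G=7, C=4, T=5, A=6
So N_AT = 11 and N_GC = 11.
Tm = 2×11 + 4×11 = 66°C

66°C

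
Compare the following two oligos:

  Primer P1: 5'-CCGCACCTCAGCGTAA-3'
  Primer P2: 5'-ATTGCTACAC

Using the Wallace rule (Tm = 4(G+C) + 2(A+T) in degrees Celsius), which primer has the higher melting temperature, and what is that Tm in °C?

Primer P1, 52°C

Primer P1: A+T=6, G+C=10 → Tm = 2(6)+4(10) = 52°C
Primer P2: A+T=6, G+C=4 → Tm = 2(6)+4(4) = 28°C
52°C vs 28°C → primer P1 is higher.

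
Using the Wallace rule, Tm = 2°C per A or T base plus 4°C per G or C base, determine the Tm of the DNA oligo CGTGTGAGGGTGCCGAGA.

T=3, C=3, G=9, A=3
A+T = 6, G+C = 12
Tm = 4·12 + 2·6 = 48 + 12 = 60°C

60°C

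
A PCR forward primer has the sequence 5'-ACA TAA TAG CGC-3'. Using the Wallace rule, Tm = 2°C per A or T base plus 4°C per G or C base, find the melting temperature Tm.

Scanning the sequence gives A=5, C=3, T=2, G=2.
AT pairs contribute 7, GC pairs contribute 5.
Tm = 4·5 + 2·7 = 20 + 14 = 34°C

34°C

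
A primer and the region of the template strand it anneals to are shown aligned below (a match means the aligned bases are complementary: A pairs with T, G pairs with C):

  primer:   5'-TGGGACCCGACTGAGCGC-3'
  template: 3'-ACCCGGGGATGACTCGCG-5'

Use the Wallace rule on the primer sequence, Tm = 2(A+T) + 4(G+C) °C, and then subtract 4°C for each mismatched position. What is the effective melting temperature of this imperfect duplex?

54°C

Primer base counts: A=3, T=2, G=7, C=6 → A+T=5, G+C=13
Perfect-match Tm = 2(5) + 4(13) = 10 + 52 = 62°C
Mismatches (positions where the bases are not complementary): 2 (at positions 5, 9)
Effective Tm = 62 − 2×4 = 62 − 8 = 54°C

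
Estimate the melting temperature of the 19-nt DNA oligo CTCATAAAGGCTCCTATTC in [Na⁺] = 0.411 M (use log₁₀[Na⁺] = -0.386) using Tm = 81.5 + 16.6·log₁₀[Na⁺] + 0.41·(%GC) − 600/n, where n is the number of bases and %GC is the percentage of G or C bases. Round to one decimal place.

60.8°C

Length n = 19. Counting bases: C=6, A=5, T=6, G=2
G+C = 8, so %GC = 8/19 × 100 = 42.105%
Salt term: 16.6 × (-0.386) = -6.408
GC term: 0.41 × 42.105 = 17.263; length term: −600/19 = −31.579
Tm = 81.5 + (-6.408) + 17.263 − 31.579 = 60.776 → 60.8°C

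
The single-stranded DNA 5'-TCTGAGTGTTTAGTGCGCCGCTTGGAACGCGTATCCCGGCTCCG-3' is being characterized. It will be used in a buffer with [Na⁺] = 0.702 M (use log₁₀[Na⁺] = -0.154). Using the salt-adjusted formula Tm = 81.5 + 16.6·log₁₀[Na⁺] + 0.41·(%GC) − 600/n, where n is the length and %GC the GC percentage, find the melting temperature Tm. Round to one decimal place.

90.5°C

Length n = 44. C=13, T=12, G=14, A=5
G+C = 27, so %GC = 27/44 × 100 = 61.364%
Salt term: 16.6 × (-0.154) = -2.556
GC term: 0.41 × 61.364 = 25.159; length term: −600/44 = −13.636
Tm = 81.5 + (-2.556) + 25.159 − 13.636 = 90.467 → 90.5°C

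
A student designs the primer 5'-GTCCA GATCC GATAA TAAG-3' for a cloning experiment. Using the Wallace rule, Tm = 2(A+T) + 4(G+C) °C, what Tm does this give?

54°C

Base counts: T=4, C=4, A=7, G=4
A+T = 11, G+C = 8
Tm = 4·8 + 2·11 = 32 + 22 = 54°C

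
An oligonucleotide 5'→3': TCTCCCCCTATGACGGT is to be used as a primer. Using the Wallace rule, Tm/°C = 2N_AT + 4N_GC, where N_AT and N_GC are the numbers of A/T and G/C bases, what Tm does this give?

54°C

Scanning the sequence gives A=2, G=3, T=5, C=7.
A+T = 7, G+C = 10
Tm = 2×7 + 4×10 = 54°C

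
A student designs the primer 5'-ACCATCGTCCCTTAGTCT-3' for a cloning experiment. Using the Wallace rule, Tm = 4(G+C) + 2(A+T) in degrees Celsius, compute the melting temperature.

54°C

Scanning the sequence gives A=3, C=7, G=2, T=6.
A+T = 9, G+C = 9
Tm = 2(9) + 4(9) = 18 + 36 = 54°C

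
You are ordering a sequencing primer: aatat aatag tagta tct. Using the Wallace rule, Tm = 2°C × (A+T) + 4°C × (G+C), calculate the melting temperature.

42°C

Counting bases: T=7, A=8, C=1, G=2
A+T = 15, G+C = 3
Tm = 2×15 + 4×3 = 42°C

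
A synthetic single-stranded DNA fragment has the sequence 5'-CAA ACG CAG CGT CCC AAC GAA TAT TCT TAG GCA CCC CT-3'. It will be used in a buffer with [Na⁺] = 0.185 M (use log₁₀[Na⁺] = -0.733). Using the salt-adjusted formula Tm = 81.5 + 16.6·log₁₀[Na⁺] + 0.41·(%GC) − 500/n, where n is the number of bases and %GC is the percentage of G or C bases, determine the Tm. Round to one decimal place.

77.8°C

Length n = 38. Counting bases: A=11, C=14, T=7, G=6
G+C = 20, so %GC = 20/38 × 100 = 52.632%
Salt term: 16.6 × (-0.733) = -12.168
GC term: 0.41 × 52.632 = 21.579; length term: −500/38 = −13.158
Tm = 81.5 + (-12.168) + 21.579 − 13.158 = 77.753 → 77.8°C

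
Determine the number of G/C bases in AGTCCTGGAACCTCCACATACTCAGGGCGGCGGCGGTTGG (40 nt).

26

Base counts: C=12, A=7, G=14, T=7
G+C = 14 + 12 = 26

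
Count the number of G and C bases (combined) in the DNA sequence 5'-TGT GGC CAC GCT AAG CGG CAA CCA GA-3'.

16

T=3, C=8, G=8, A=7
G+C = 8 + 8 = 16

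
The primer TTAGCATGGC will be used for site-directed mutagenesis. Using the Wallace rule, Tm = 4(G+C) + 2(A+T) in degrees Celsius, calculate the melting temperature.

A=2, C=2, G=3, T=3
AT pairs contribute 5, GC pairs contribute 5.
Tm = 4·5 + 2·5 = 20 + 10 = 30°C

30°C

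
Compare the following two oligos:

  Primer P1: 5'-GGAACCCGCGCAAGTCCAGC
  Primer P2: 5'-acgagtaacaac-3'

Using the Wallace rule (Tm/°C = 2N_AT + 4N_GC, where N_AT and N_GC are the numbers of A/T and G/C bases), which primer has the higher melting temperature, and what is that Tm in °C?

Primer P1, 68°C

Primer P1: A+T=6, G+C=14 → Tm = 2(6)+4(14) = 68°C
Primer P2: A+T=7, G+C=5 → Tm = 2(7)+4(5) = 34°C
68°C vs 34°C → primer P1 is higher.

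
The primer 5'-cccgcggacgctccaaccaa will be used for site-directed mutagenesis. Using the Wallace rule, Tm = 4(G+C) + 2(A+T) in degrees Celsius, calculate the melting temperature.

68°C

Counting bases: T=1, G=4, A=5, C=10
So N_AT = 6 and N_GC = 14.
Tm = 2×6 + 4×14 = 68°C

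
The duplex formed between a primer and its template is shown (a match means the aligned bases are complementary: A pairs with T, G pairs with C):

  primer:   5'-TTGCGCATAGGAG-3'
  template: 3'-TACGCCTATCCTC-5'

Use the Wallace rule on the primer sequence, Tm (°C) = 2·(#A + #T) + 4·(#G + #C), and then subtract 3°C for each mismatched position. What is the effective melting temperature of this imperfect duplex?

Primer base counts: A=3, T=3, G=5, C=2 → A+T=6, G+C=7
Perfect-match Tm = 2(6) + 4(7) = 12 + 28 = 40°C
Mismatches (positions where the bases are not complementary): 2 (at positions 1, 6)
Effective Tm = 40 − 2×3 = 40 − 6 = 34°C

34°C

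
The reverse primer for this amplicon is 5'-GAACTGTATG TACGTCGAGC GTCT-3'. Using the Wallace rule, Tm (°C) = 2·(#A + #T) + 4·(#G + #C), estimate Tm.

72°C

Counting bases: T=7, A=5, C=5, G=7
AT pairs contribute 12, GC pairs contribute 12.
Tm = 2×12 + 4×12 = 72°C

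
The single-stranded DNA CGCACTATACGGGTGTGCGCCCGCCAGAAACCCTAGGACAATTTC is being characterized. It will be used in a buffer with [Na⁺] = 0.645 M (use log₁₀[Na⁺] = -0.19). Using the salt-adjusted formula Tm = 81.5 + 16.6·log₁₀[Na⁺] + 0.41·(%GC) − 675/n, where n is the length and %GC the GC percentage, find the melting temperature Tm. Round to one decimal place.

Length n = 45. Base counts: C=15, G=11, T=8, A=11
G+C = 26, so %GC = 26/45 × 100 = 57.778%
Salt term: 16.6 × (-0.19) = -3.154
GC term: 0.41 × 57.778 = 23.689; length term: −675/45 = −15
Tm = 81.5 + (-3.154) + 23.689 − 15 = 87.035 → 87.0°C

87.0°C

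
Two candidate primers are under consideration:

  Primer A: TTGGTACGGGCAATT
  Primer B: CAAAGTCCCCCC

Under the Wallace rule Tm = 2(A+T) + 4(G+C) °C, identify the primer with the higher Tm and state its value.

Primer A, 44°C

Primer A: A+T=8, G+C=7 → Tm = 2(8)+4(7) = 44°C
Primer B: A+T=4, G+C=8 → Tm = 2(4)+4(8) = 40°C
44°C vs 40°C → primer A is higher.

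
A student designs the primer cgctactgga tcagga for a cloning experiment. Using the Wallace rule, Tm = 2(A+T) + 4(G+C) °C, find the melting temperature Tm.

Base counts: A=4, G=5, C=4, T=3
A+T = 7, G+C = 9
Tm = 4·9 + 2·7 = 36 + 14 = 50°C

50°C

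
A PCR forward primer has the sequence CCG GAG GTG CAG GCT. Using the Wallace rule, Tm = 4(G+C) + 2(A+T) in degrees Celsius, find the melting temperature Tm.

Base counts: A=2, T=2, C=4, G=7
A+T = 4, G+C = 11
Tm = 2×4 + 4×11 = 52°C

52°C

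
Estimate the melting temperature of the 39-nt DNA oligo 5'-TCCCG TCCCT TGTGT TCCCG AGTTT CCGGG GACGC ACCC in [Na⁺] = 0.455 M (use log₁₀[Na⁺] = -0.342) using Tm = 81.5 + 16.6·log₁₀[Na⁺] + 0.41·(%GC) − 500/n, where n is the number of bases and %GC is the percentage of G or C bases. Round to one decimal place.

Length n = 39. Scanning the sequence gives A=3, C=16, G=10, T=10.
G+C = 26, so %GC = 26/39 × 100 = 66.667%
Salt term: 16.6 × (-0.342) = -5.677
GC term: 0.41 × 66.667 = 27.333; length term: −500/39 = −12.821
Tm = 81.5 + (-5.677) + 27.333 − 12.821 = 90.335 → 90.3°C

90.3°C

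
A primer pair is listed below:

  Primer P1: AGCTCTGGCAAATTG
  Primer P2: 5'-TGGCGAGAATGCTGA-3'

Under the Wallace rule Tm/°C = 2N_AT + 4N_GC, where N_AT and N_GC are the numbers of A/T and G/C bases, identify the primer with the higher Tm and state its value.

Primer P1: A+T=8, G+C=7 → Tm = 2(8)+4(7) = 44°C
Primer P2: A+T=7, G+C=8 → Tm = 2(7)+4(8) = 46°C
44°C vs 46°C → primer P2 is higher.

Primer P2, 46°C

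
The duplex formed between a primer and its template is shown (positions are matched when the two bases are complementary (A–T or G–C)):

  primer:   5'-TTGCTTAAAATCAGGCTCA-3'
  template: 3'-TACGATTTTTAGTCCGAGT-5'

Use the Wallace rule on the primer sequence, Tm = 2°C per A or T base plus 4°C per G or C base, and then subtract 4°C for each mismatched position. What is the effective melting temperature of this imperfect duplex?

Primer base counts: A=6, T=6, G=3, C=4 → A+T=12, G+C=7
Perfect-match Tm = 2(12) + 4(7) = 24 + 28 = 52°C
Mismatches (positions where the bases are not complementary): 2 (at positions 1, 6)
Effective Tm = 52 − 2×4 = 52 − 8 = 44°C

44°C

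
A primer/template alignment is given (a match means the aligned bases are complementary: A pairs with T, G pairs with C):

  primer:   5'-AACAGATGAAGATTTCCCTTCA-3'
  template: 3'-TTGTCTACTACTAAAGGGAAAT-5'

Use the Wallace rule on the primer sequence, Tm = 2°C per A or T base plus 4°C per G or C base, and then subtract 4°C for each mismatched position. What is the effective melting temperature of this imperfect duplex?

52°C

Primer base counts: A=8, T=6, G=3, C=5 → A+T=14, G+C=8
Perfect-match Tm = 2(14) + 4(8) = 28 + 32 = 60°C
Mismatches (positions where the bases are not complementary): 2 (at positions 10, 21)
Effective Tm = 60 − 2×4 = 60 − 8 = 52°C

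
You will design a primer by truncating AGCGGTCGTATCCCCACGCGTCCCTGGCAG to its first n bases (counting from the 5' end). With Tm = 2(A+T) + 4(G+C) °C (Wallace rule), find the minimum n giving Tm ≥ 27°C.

n = 8

First 7 bases: AGCGGTC → Tm = 24°C (< 27°C)
First 8 bases: AGCGGTCG → Tm = 28°C (≥ 27°C)
Since every base adds ≥2°C, Tm only increases with n, so the threshold is first crossed at n = 8.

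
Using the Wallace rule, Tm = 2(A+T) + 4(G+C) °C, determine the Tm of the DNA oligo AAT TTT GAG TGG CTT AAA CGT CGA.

Scanning the sequence gives T=8, C=3, G=6, A=7.
A+T = 15, G+C = 9
Tm = 2×15 + 4×9 = 66°C

66°C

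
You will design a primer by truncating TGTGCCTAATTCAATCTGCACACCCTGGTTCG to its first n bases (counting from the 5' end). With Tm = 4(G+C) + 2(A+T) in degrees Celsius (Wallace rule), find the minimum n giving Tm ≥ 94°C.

n = 32

First 31 bases: TGTGCCTAATTCAATCTGCACACCCTGGTTC → Tm = 92°C (< 94°C)
First 32 bases: TGTGCCTAATTCAATCTGCACACCCTGGTTCG → Tm = 96°C (≥ 94°C)
Each additional base adds 2°C (A/T) or 4°C (G/C), so Tm is non-decreasing in n; n = 32 is the first length to reach 94°C.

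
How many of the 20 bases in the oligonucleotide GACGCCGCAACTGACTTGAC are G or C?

12

Scanning the sequence gives T=3, C=7, A=5, G=5.
Total G or C: 5 + 7 = 12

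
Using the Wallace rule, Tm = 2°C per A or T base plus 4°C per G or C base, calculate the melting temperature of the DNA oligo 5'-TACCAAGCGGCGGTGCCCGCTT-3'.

Counting bases: G=7, A=3, C=8, T=4
A+T = 7, G+C = 15
Tm = 2(7) + 4(15) = 14 + 60 = 74°C

74°C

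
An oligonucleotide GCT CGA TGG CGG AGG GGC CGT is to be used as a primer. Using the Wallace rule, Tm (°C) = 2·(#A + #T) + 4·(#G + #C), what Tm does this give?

Base counts: T=3, C=5, G=11, A=2
So N_AT = 5 and N_GC = 16.
Tm = 4·16 + 2·5 = 64 + 10 = 74°C

74°C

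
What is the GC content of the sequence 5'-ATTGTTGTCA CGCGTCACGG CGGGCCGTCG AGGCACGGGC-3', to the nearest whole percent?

70%

Base counts: C=12, T=7, G=16, A=5
G+C = 16 + 12 = 28 out of 40 bases
%GC = 28/40 × 100 = 70% ≈ 70%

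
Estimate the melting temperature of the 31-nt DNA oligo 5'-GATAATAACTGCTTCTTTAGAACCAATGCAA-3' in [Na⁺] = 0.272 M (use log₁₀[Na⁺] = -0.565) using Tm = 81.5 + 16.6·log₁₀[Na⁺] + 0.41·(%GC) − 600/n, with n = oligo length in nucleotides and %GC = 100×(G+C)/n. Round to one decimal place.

66.0°C

Length n = 31. Counting bases: G=4, T=9, C=6, A=12
G+C = 10, so %GC = 10/31 × 100 = 32.258%
Salt term: 16.6 × (-0.565) = -9.379
GC term: 0.41 × 32.258 = 13.226; length term: −600/31 = −19.355
Tm = 81.5 + (-9.379) + 13.226 − 19.355 = 65.992 → 66.0°C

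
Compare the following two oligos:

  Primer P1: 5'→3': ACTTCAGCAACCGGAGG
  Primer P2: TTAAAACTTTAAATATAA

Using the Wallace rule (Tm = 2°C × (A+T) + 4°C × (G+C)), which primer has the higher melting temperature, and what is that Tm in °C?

Primer P1: A+T=7, G+C=10 → Tm = 2(7)+4(10) = 54°C
Primer P2: A+T=17, G+C=1 → Tm = 2(17)+4(1) = 38°C
54°C vs 38°C → primer P1 is higher.

Primer P1, 54°C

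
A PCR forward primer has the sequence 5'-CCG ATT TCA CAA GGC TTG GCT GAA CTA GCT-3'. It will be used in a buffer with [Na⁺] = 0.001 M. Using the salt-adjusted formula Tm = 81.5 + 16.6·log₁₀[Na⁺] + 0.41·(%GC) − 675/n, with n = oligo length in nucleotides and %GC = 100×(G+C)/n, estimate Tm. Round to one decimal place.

Length n = 30. Base counts: T=8, A=7, G=7, C=8
G+C = 15, so %GC = 15/30 × 100 = 50%
Salt term: 16.6 × (-3) = -49.8
GC term: 0.41 × 50 = 20.5; length term: −675/30 = −22.5
Tm = 81.5 + (-49.8) + 20.5 − 22.5 = 29.7 → 29.7°C

29.7°C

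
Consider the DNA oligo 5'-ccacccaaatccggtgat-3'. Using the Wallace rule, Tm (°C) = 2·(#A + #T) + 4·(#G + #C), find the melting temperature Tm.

Scanning the sequence gives A=5, C=7, G=3, T=3.
AT pairs contribute 8, GC pairs contribute 10.
Tm = 4·10 + 2·8 = 40 + 16 = 56°C

56°C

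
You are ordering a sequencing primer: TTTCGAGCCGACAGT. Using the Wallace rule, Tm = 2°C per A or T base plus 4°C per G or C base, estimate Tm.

46°C

T=4, C=4, G=4, A=3
AT pairs contribute 7, GC pairs contribute 8.
Tm = 2(7) + 4(8) = 14 + 32 = 46°C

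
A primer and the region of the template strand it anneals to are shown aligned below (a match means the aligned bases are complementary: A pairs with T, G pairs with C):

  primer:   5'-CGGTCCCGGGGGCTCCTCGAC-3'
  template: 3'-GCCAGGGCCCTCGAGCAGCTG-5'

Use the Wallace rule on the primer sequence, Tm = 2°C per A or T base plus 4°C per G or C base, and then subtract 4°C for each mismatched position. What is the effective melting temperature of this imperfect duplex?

Primer base counts: A=1, T=3, G=8, C=9 → A+T=4, G+C=17
Perfect-match Tm = 2(4) + 4(17) = 8 + 68 = 76°C
Mismatches (positions where the bases are not complementary): 2 (at positions 11, 16)
Effective Tm = 76 − 2×4 = 76 − 8 = 68°C

68°C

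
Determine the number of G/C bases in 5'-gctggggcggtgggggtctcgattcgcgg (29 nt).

22

Base counts: A=1, G=16, T=6, C=6
Total G or C: 16 + 6 = 22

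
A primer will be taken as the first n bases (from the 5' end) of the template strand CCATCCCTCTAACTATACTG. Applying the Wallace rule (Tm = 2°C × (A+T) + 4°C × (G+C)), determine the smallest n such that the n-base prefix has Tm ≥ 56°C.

n = 20

First 19 bases: CCATCCCTCTAACTATACT → Tm = 54°C (< 56°C)
First 20 bases: CCATCCCTCTAACTATACTG → Tm = 58°C (≥ 56°C)
Each additional base adds 2°C (A/T) or 4°C (G/C), so Tm is non-decreasing in n; n = 20 is the first length to reach 56°C.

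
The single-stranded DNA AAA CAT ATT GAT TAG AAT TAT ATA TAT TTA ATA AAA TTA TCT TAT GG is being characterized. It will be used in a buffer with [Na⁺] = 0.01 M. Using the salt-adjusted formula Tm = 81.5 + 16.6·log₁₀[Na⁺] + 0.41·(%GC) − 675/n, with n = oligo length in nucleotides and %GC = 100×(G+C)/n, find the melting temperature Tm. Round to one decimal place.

Length n = 47. Counting bases: C=2, G=4, A=21, T=20
G+C = 6, so %GC = 6/47 × 100 = 12.766%
Salt term: 16.6 × (-2) = -33.2
GC term: 0.41 × 12.766 = 5.234; length term: −675/47 = −14.362
Tm = 81.5 + (-33.2) + 5.234 − 14.362 = 39.172 → 39.2°C

39.2°C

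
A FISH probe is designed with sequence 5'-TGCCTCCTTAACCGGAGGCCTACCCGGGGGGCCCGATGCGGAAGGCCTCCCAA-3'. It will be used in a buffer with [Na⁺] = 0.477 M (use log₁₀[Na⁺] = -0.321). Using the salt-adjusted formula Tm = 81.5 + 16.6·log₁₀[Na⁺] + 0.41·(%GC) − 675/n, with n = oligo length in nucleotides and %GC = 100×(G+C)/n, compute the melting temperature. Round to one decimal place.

Length n = 53. Counting bases: G=17, A=9, T=7, C=20
G+C = 37, so %GC = 37/53 × 100 = 69.811%
Salt term: 16.6 × (-0.321) = -5.329
GC term: 0.41 × 69.811 = 28.623; length term: −675/53 = −12.736
Tm = 81.5 + (-5.329) + 28.623 − 12.736 = 92.058 → 92.1°C

92.1°C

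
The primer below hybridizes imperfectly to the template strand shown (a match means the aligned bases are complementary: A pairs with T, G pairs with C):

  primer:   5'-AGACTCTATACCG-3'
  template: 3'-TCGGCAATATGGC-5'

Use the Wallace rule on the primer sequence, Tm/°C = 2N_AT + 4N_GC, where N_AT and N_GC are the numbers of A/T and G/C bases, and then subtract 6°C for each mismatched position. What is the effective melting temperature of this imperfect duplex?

20°C

Primer base counts: A=4, T=3, G=2, C=4 → A+T=7, G+C=6
Perfect-match Tm = 2(7) + 4(6) = 14 + 24 = 38°C
Mismatches (positions where the bases are not complementary): 3 (at positions 3, 5, 6)
Effective Tm = 38 − 3×6 = 38 − 18 = 20°C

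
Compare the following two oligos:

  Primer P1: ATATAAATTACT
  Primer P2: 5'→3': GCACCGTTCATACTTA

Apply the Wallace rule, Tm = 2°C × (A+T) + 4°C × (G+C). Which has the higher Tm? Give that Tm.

Primer P1: A+T=11, G+C=1 → Tm = 2(11)+4(1) = 26°C
Primer P2: A+T=9, G+C=7 → Tm = 2(9)+4(7) = 46°C
26°C vs 46°C → primer P2 is higher.

Primer P2, 46°C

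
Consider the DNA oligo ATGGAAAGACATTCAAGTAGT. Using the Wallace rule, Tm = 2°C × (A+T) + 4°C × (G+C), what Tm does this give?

Counting bases: G=5, T=5, C=2, A=9
A+T = 14, G+C = 7
Tm = 2(14) + 4(7) = 28 + 28 = 56°C

56°C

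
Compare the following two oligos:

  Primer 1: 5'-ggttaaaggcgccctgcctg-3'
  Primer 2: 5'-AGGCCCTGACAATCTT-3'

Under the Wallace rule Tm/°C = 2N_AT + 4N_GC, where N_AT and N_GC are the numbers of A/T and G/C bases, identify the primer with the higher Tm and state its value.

Primer 1: A+T=7, G+C=13 → Tm = 2(7)+4(13) = 66°C
Primer 2: A+T=8, G+C=8 → Tm = 2(8)+4(8) = 48°C
66°C vs 48°C → primer 1 is higher.

Primer 1, 66°C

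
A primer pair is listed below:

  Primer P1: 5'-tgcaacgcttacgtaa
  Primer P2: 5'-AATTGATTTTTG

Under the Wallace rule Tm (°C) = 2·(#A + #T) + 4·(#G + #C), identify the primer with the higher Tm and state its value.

Primer P1, 46°C

Primer P1: A+T=9, G+C=7 → Tm = 2(9)+4(7) = 46°C
Primer P2: A+T=10, G+C=2 → Tm = 2(10)+4(2) = 28°C
46°C vs 28°C → primer P1 is higher.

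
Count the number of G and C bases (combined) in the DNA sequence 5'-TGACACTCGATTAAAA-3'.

5

Scanning the sequence gives A=7, T=4, C=3, G=2.
G+C = 2 + 3 = 5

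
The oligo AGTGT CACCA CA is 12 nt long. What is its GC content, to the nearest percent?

50%

C=4, T=2, A=4, G=2
G+C = 2 + 4 = 6 out of 12 bases
%GC = 6/12 × 100 = 50% ≈ 50%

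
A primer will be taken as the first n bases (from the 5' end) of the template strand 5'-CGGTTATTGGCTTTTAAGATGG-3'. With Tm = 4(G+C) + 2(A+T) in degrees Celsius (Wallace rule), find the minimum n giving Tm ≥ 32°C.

First 10 bases: CGGTTATTGG → Tm = 30°C (< 32°C)
First 11 bases: CGGTTATTGGC → Tm = 34°C (≥ 32°C)
Since every base adds ≥2°C, Tm only increases with n, so the threshold is first crossed at n = 11.

n = 11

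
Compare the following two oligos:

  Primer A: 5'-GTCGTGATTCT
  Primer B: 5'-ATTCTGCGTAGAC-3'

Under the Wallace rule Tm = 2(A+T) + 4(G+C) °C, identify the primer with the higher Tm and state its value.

Primer B, 38°C

Primer A: A+T=6, G+C=5 → Tm = 2(6)+4(5) = 32°C
Primer B: A+T=7, G+C=6 → Tm = 2(7)+4(6) = 38°C
32°C vs 38°C → primer B is higher.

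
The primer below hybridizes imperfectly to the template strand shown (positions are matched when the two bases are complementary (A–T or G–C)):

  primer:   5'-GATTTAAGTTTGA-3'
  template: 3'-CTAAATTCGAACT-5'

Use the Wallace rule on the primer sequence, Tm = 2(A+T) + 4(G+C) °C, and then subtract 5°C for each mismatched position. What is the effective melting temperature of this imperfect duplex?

27°C

Primer base counts: A=4, T=6, G=3, C=0 → A+T=10, G+C=3
Perfect-match Tm = 2(10) + 4(3) = 20 + 12 = 32°C
Mismatches (positions where the bases are not complementary): 1 (at position 9)
Effective Tm = 32 − 1×5 = 32 − 5 = 27°C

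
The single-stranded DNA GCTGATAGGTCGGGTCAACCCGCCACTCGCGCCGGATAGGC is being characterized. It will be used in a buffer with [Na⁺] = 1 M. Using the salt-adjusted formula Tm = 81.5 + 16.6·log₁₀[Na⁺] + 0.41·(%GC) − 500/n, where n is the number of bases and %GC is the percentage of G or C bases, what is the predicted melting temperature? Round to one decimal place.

97.3°C

Length n = 41. Scanning the sequence gives T=6, C=14, G=14, A=7.
G+C = 28, so %GC = 28/41 × 100 = 68.293%
Salt term: 16.6 × (0) = 0
GC term: 0.41 × 68.293 = 28; length term: −500/41 = −12.195
Tm = 81.5 + (0) + 28 − 12.195 = 97.305 → 97.3°C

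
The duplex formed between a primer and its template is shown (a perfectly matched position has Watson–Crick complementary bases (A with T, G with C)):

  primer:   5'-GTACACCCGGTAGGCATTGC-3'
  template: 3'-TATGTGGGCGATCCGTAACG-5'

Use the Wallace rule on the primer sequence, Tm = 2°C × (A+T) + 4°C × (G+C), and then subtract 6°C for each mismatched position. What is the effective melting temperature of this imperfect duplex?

Primer base counts: A=4, T=4, G=6, C=6 → A+T=8, G+C=12
Perfect-match Tm = 2(8) + 4(12) = 16 + 48 = 64°C
Mismatches (positions where the bases are not complementary): 2 (at positions 1, 10)
Effective Tm = 64 − 2×6 = 64 − 12 = 52°C

52°C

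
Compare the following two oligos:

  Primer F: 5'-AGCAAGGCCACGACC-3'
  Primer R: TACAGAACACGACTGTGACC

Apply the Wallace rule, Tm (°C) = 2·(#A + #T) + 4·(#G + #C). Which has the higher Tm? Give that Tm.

Primer R, 60°C

Primer F: A+T=5, G+C=10 → Tm = 2(5)+4(10) = 50°C
Primer R: A+T=10, G+C=10 → Tm = 2(10)+4(10) = 60°C
50°C vs 60°C → primer R is higher.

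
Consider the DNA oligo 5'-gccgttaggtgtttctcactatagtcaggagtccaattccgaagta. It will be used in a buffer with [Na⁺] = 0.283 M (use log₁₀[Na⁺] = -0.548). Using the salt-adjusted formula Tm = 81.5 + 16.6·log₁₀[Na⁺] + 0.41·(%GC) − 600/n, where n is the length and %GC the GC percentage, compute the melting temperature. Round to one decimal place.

Length n = 46. Base counts: T=14, C=10, A=11, G=11
G+C = 21, so %GC = 21/46 × 100 = 45.652%
Salt term: 16.6 × (-0.548) = -9.097
GC term: 0.41 × 45.652 = 18.717; length term: −600/46 = −13.043
Tm = 81.5 + (-9.097) + 18.717 − 13.043 = 78.077 → 78.1°C

78.1°C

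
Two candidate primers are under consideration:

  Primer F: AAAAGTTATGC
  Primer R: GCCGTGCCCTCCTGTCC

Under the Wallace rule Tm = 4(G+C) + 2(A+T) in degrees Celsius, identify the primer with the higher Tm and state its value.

Primer R, 60°C

Primer F: A+T=8, G+C=3 → Tm = 2(8)+4(3) = 28°C
Primer R: A+T=4, G+C=13 → Tm = 2(4)+4(13) = 60°C
28°C vs 60°C → primer R is higher.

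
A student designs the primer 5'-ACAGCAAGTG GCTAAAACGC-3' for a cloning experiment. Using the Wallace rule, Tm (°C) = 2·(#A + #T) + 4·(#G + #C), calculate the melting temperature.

60°C

Scanning the sequence gives A=8, C=5, T=2, G=5.
A+T = 10, G+C = 10
Tm = 2(10) + 4(10) = 20 + 40 = 60°C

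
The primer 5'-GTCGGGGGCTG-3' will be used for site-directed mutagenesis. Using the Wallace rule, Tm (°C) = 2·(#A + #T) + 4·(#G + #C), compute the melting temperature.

40°C

A=0, T=2, C=2, G=7
AT pairs contribute 2, GC pairs contribute 9.
Tm = 2(2) + 4(9) = 4 + 36 = 40°C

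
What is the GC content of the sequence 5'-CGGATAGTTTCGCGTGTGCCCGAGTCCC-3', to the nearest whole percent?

Base counts: T=7, C=9, G=9, A=3
G+C = 9 + 9 = 18 out of 28 bases
%GC = 18/28 × 100 = 64.29% ≈ 64%

64%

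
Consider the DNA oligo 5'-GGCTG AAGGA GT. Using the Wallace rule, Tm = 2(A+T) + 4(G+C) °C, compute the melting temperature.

38°C

Base counts: A=3, G=6, T=2, C=1
So N_AT = 5 and N_GC = 7.
Tm = 2(5) + 4(7) = 10 + 28 = 38°C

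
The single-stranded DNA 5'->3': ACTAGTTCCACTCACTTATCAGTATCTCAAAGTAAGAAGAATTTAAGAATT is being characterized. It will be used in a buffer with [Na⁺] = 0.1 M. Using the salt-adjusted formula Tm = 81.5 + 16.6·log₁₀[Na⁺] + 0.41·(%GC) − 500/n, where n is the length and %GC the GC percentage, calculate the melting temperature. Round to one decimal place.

Length n = 51. G=6, C=9, A=20, T=16
G+C = 15, so %GC = 15/51 × 100 = 29.412%
Salt term: 16.6 × (-1) = -16.6
GC term: 0.41 × 29.412 = 12.059; length term: −500/51 = −9.804
Tm = 81.5 + (-16.6) + 12.059 − 9.804 = 67.155 → 67.2°C

67.2°C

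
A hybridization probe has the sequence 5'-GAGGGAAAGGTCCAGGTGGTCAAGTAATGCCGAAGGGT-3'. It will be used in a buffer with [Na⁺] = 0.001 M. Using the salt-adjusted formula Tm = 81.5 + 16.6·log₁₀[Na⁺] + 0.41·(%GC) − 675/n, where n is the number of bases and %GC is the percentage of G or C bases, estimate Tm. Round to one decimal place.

Length n = 38. C=5, G=16, T=6, A=11
G+C = 21, so %GC = 21/38 × 100 = 55.263%
Salt term: 16.6 × (-3) = -49.8
GC term: 0.41 × 55.263 = 22.658; length term: −675/38 = −17.763
Tm = 81.5 + (-49.8) + 22.658 − 17.763 = 36.595 → 36.6°C

36.6°C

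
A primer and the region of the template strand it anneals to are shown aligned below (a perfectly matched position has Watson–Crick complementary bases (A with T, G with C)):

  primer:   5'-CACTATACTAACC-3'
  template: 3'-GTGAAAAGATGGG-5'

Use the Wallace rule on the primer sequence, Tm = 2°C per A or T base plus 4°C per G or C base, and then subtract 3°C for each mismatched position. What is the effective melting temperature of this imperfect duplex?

Primer base counts: A=5, T=3, G=0, C=5 → A+T=8, G+C=5
Perfect-match Tm = 2(8) + 4(5) = 16 + 20 = 36°C
Mismatches (positions where the bases are not complementary): 3 (at positions 5, 7, 11)
Effective Tm = 36 − 3×3 = 36 − 9 = 27°C

27°C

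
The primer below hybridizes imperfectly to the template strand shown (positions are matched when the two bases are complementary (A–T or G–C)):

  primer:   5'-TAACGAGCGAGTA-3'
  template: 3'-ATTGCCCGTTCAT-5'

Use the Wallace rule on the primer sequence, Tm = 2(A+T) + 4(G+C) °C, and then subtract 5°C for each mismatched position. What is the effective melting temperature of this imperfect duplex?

Primer base counts: A=5, T=2, G=4, C=2 → A+T=7, G+C=6
Perfect-match Tm = 2(7) + 4(6) = 14 + 24 = 38°C
Mismatches (positions where the bases are not complementary): 2 (at positions 6, 9)
Effective Tm = 38 − 2×5 = 38 − 10 = 28°C

28°C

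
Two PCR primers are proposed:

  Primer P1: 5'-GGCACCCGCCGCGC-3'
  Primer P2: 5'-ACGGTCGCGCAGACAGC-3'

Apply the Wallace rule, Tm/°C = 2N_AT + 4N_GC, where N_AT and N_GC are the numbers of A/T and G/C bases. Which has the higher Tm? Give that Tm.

Primer P1: A+T=1, G+C=13 → Tm = 2(1)+4(13) = 54°C
Primer P2: A+T=5, G+C=12 → Tm = 2(5)+4(12) = 58°C
54°C vs 58°C → primer P2 is higher.

Primer P2, 58°C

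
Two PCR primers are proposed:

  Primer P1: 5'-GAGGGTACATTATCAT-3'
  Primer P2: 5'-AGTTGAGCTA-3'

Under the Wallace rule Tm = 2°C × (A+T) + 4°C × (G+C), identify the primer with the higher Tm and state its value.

Primer P1, 44°C

Primer P1: A+T=10, G+C=6 → Tm = 2(10)+4(6) = 44°C
Primer P2: A+T=6, G+C=4 → Tm = 2(6)+4(4) = 28°C
44°C vs 28°C → primer P1 is higher.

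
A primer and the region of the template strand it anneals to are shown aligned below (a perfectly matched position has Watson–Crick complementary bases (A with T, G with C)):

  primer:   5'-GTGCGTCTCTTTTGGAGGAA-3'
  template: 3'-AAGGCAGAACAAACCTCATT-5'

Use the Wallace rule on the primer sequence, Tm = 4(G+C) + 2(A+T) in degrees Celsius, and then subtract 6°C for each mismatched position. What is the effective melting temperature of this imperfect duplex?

30°C

Primer base counts: A=3, T=7, G=7, C=3 → A+T=10, G+C=10
Perfect-match Tm = 2(10) + 4(10) = 20 + 40 = 60°C
Mismatches (positions where the bases are not complementary): 5 (at positions 1, 3, 9, 10, 18)
Effective Tm = 60 − 5×6 = 60 − 30 = 30°C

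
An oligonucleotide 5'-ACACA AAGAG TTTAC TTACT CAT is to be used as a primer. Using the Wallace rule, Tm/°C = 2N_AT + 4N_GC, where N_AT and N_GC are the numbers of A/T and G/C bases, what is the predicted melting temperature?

Base counts: C=5, T=7, A=9, G=2
So N_AT = 16 and N_GC = 7.
Tm = 4·7 + 2·16 = 28 + 32 = 60°C

60°C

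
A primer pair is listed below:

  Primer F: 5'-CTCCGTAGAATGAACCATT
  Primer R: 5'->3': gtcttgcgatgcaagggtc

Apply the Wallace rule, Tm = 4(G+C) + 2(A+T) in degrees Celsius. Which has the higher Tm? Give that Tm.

Primer F: A+T=11, G+C=8 → Tm = 2(11)+4(8) = 54°C
Primer R: A+T=8, G+C=11 → Tm = 2(8)+4(11) = 60°C
54°C vs 60°C → primer R is higher.

Primer R, 60°C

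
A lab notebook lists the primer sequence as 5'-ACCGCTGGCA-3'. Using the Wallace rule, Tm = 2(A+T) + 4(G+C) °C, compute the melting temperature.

Counting bases: T=1, G=3, A=2, C=4
A+T = 3, G+C = 7
Tm = 4·7 + 2·3 = 28 + 6 = 34°C

34°C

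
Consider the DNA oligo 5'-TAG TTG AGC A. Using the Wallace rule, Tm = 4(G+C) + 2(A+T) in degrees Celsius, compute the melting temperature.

28°C

Base counts: A=3, G=3, T=3, C=1
A+T = 6, G+C = 4
Tm = 4·4 + 2·6 = 16 + 12 = 28°C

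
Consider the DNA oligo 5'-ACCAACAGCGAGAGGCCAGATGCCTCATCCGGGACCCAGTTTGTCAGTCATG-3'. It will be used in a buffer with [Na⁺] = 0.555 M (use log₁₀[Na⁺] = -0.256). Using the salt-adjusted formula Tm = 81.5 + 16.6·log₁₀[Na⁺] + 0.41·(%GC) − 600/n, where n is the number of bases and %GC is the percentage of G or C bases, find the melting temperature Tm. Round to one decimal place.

89.4°C

Length n = 52. Scanning the sequence gives A=13, C=16, T=9, G=14.
G+C = 30, so %GC = 30/52 × 100 = 57.692%
Salt term: 16.6 × (-0.256) = -4.25
GC term: 0.41 × 57.692 = 23.654; length term: −600/52 = −11.538
Tm = 81.5 + (-4.25) + 23.654 − 11.538 = 89.366 → 89.4°C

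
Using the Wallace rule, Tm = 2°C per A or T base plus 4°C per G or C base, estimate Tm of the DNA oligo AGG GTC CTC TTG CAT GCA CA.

62°C

Base counts: T=5, G=5, C=6, A=4
A+T = 9, G+C = 11
Tm = 2×9 + 4×11 = 62°C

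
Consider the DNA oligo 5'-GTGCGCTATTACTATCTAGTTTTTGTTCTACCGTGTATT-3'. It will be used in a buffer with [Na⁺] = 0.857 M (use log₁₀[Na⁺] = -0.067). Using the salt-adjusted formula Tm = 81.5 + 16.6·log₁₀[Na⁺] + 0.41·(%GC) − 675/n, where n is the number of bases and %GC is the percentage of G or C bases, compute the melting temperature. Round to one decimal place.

Length n = 39. Base counts: A=6, T=19, G=7, C=7
G+C = 14, so %GC = 14/39 × 100 = 35.897%
Salt term: 16.6 × (-0.067) = -1.112
GC term: 0.41 × 35.897 = 14.718; length term: −675/39 = −17.308
Tm = 81.5 + (-1.112) + 14.718 − 17.308 = 77.798 → 77.8°C

77.8°C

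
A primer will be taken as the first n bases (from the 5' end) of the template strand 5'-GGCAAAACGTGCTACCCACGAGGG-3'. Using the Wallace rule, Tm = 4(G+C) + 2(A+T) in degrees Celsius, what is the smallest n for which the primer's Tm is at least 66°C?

n = 21

First 20 bases: GGCAAAACGTGCTACCCACG → Tm = 64°C (< 66°C)
First 21 bases: GGCAAAACGTGCTACCCACGA → Tm = 66°C (≥ 66°C)
Since every base adds ≥2°C, Tm only increases with n, so the threshold is first crossed at n = 21.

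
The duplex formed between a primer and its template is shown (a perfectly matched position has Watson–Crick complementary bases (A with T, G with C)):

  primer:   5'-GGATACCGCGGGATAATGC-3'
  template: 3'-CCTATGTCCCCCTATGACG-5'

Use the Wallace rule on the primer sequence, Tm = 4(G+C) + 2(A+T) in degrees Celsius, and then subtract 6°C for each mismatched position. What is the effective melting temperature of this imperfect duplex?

Primer base counts: A=5, T=3, G=7, C=4 → A+T=8, G+C=11
Perfect-match Tm = 2(8) + 4(11) = 16 + 44 = 60°C
Mismatches (positions where the bases are not complementary): 3 (at positions 7, 9, 16)
Effective Tm = 60 − 3×6 = 60 − 18 = 42°C

42°C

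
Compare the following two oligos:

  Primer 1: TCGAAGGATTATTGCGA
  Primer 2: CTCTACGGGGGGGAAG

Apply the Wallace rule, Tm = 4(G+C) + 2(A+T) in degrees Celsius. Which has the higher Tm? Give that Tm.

Primer 1: A+T=10, G+C=7 → Tm = 2(10)+4(7) = 48°C
Primer 2: A+T=5, G+C=11 → Tm = 2(5)+4(11) = 54°C
48°C vs 54°C → primer 2 is higher.

Primer 2, 54°C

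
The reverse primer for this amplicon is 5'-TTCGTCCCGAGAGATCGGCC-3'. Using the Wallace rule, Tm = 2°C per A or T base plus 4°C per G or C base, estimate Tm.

66°C

Scanning the sequence gives A=3, C=7, G=6, T=4.
A+T = 7, G+C = 13
Tm = 2×7 + 4×13 = 66°C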